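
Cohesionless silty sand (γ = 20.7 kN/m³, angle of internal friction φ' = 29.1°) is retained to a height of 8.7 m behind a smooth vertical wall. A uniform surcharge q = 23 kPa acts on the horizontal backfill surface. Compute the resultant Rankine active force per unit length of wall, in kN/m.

K_a = tan²(45° − φ/2) = 0.3456.
Soil triangle: ½ K_a γ H² = 0.5×0.3456×20.7×8.7² = 270.7 kN/m.
Surcharge rectangle: K_a q H = 0.3456×23×8.7 = 69.15 kN/m.
Total = 270.7 + 69.15 = 339.9 kN/m.

340 kN/m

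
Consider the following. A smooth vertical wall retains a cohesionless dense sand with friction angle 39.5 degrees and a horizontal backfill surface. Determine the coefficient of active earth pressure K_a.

0.222

K_a = tan²(45° − φ/2) = tan²(25.25°) = 0.2224.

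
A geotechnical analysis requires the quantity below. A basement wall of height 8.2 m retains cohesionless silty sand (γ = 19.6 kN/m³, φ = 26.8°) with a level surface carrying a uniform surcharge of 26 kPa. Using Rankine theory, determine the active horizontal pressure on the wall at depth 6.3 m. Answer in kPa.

56.6 kPa

K_a = (1 − sin φ)/(1 + sin φ) = 0.3785.
σ_v = γz + q = 19.6 × 6.3 + 26 = 149.5 kPa.
σ_h = K_a σ_v = 0.3785 × 149.5 = 56.57 kPa.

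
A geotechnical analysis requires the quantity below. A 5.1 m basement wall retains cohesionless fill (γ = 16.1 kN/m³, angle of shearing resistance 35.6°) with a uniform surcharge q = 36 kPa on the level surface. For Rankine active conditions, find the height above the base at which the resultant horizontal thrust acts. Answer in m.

2.10 m

K_a = 0.2641.
Triangular part P₁ = ½K_aγH² = 55.30 at H/3 = 1.700 m; rectangular part P₂ = K_a q H = 48.49 at H/2 = 2.550 m.
ȳ = (P₁·1.700 + P₂·2.550)/(P₁+P₂) = 2.097 m.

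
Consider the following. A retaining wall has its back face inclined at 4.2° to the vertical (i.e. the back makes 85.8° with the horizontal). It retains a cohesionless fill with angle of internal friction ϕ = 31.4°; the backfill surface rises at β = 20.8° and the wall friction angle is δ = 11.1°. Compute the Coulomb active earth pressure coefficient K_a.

K_a = sin²(α+φ) / [sin²α · sin(α−δ) · (1 + √{sin(φ+δ)sin(φ−β) / (sin(α−δ)sin(α+β))})²].
With α = 85.8°, φ = 31.4°, δ = 11.1°, β = 20.8°: K_a = 0.4415.

0.441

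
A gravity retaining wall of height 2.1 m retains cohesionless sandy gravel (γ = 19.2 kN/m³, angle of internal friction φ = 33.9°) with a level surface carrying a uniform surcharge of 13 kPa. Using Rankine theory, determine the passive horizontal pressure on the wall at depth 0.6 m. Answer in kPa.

86.4 kPa

K_p = (1 + sin φ)/(1 − sin φ) = 3.522.
σ_v = γz + q = 19.2 × 0.6 + 13 = 24.52 kPa.
σ_h = K_p σ_v = 3.522 × 24.52 = 86.37 kPa.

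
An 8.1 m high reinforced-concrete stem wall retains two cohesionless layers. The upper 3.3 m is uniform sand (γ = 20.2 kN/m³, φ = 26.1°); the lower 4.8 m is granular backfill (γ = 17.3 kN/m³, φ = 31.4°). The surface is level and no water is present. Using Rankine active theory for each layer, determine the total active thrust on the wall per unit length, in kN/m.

206 kN/m

K_a1 = tan²(45°−26.1°/2) = 0.3889; K_a2 = tan²(45°−31.4°/2) = 0.3149.
Layer 1: σ at base = K_a1 γ₁ h₁ = 25.93 kPa; P₁ = ½×25.93×3.3 = 42.78.
Layer 2: σ_v at top = γ₁h₁ = 66.66; σ_h top = K_a2×66.66 = 20.99; σ_h base = K_a2×(66.66+17.3×4.8) = 47.14.
P₂ = ½(20.99+47.14)×4.8 = 163.5. Total P_a = 42.78+163.5 = 206.3 kN/m.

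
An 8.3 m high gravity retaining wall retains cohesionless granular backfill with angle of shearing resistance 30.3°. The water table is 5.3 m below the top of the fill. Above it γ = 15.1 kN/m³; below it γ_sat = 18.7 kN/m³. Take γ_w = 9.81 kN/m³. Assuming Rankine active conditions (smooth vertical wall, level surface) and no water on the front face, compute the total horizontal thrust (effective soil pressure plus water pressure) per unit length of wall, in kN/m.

K_a = tan²(45° − φ/2) = 0.3293.
γ' = 18.7 − 9.81 = 8.890 kN/m³. Depth below WT = 3.0 m.
σ'_h at WT = K_a γ d_w = 26.36 kPa; at base = 26.36 + K_a γ' × 3.0 = 35.14 kPa.
P₁ (0–5.3 m) = ½×26.36×5.3 = 69.84. P₂ (5.3–8.3 m) = ½(26.36+35.14)×3.0 = 92.24.
P_w = ½ γ_w h₂² = 0.5×9.81×3.0² = 44.14. Total = 69.84+92.24+44.14 = 206.2 kN/m.

206 kN/m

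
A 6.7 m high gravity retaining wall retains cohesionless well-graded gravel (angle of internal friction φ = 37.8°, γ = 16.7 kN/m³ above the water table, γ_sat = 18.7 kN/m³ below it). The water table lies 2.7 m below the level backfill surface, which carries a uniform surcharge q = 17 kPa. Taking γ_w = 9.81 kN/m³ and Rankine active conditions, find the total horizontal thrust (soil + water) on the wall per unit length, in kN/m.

K_a = tan²(45° − φ/2) = 0.2400.
γ' = 18.7 − 9.81 = 8.890 kN/m³. h₂ = H − d_w = 4.0 m.
σ'_h: at surface K_a·q = 4.080; at WT K_a(q+γd_w) = 14.90; at base K_a(q+γd_w+γ'h₂) = 23.44 kPa.
P₁ = ½(4.080+14.90)×2.7 = 25.62; P₂ = ½(14.90+23.44)×4.0 = 76.67; P_w = ½γ_w h₂² = 78.48.
Total = 25.62+76.67+78.48 = 180.8 kN/m.

181 kN/m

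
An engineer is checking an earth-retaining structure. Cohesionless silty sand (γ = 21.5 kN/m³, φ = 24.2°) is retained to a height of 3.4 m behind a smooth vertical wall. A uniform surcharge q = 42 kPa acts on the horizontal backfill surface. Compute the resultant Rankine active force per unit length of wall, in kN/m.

K_a = tan²(45° − φ/2) = 0.4185.
Soil triangle: ½ K_a γ H² = 0.5×0.4185×21.5×3.4² = 52.01 kN/m.
Surcharge rectangle: K_a q H = 0.4185×42×3.4 = 59.76 kN/m.
Total = 52.01 + 59.76 = 111.8 kN/m.

112 kN/m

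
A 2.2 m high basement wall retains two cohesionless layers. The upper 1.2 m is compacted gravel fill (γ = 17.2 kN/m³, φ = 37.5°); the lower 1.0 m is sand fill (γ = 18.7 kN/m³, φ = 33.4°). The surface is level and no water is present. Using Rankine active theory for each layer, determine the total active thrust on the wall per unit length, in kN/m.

K_a1 = tan²(45°−37.5°/2) = 0.2432; K_a2 = tan²(45°−33.4°/2) = 0.2899.
Layer 1: σ at base = K_a1 γ₁ h₁ = 5.019 kPa; P₁ = ½×5.019×1.2 = 3.012.
Layer 2: σ_v at top = γ₁h₁ = 20.64; σ_h top = K_a2×20.64 = 5.984; σ_h base = K_a2×(20.64+18.7×1.0) = 11.41.
P₂ = ½(5.984+11.41)×1.0 = 8.695. Total P_a = 3.012+8.695 = 11.71 kN/m.

11.7 kN/m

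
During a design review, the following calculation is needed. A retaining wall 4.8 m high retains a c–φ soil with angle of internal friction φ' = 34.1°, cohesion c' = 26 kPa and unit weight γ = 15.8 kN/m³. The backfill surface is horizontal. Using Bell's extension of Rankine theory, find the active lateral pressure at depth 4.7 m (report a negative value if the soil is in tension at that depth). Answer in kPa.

-6.68 kPa

K_a = (1 − sin φ)/(1 + sin φ) = 0.2815.
σ_a = K_a γ z − 2c√K_a = 0.2815×15.8×4.7 − 2×26×0.5306 = -6.685 kPa.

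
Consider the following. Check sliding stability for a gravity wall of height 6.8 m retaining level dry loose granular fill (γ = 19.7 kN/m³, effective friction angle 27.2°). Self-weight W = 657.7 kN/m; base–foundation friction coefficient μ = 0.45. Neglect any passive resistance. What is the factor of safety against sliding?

K_a = tan²(45° − 27.2°/2) = 0.3726.
P_a = ½K_aγH² = 0.5×0.3726×19.7×6.8² = 169.7 kN/m, acting at H/3 = 2.267 m above the base.
FS_sliding = μW / P_a = 0.45×657.7 / 169.7 = 1.744.

1.74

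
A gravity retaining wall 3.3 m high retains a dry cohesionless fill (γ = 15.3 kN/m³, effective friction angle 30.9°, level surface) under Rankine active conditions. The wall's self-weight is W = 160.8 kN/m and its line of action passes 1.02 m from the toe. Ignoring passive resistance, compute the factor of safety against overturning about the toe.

K_a = tan²(45° − 30.9°/2) = 0.3214.
P_a = ½K_aγH² = 0.5×0.3214×15.3×3.3² = 26.78 kN/m, acting at H/3 = 1.100 m above the base.
Overturning moment M_o = P_a × H/3 = 26.78 × 1.100 = 29.45.
Resisting moment M_r = W × 1.02 = 160.8 × 1.02 = 164.0.
FS_overturning = M_r/M_o = 164.0/29.45 = 5.569.

5.57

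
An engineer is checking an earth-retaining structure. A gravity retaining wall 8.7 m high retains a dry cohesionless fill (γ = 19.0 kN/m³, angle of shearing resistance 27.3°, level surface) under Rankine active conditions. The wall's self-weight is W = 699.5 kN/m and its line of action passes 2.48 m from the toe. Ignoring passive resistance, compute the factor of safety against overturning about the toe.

2.24

K_a = tan²(45° − 27.3°/2) = 0.3711.
P_a = ½K_aγH² = 0.5×0.3711×19.0×8.7² = 266.9 kN/m, acting at H/3 = 2.900 m above the base.
Overturning moment M_o = P_a × H/3 = 266.9 × 2.900 = 773.9.
Resisting moment M_r = W × 2.48 = 699.5 × 2.48 = 1735.
FS_overturning = M_r/M_o = 1735/773.9 = 2.242.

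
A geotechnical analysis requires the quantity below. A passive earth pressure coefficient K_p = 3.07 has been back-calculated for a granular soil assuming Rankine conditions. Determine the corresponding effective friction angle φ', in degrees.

30.6°

K_p = (1+sin φ)/(1−sin φ) ⇒ sin φ = (K_p − 1)/(K_p + 1) = 0.5086.
φ = arcsin(0.5086) = 30.57°.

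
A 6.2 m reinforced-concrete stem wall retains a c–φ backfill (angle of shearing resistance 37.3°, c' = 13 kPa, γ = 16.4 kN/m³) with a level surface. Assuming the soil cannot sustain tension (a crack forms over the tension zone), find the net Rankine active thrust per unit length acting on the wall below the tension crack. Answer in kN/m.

K_a = 0.2453; √K_a = 0.4953.
Tension-crack depth z_c = 2c/(γ√K_a) = 2×13/(16.4×0.4953) = 3.201 m.
σ_a at base = K_a γ H − 2c√K_a = 0.2453×16.4×6.2 − 2×13×0.4953 = 12.07 kPa.
P_a = ½ × 12.07 × (H − z_c) = 0.5×12.07×2.999 = 18.10 kN/m.

18.1 kN/m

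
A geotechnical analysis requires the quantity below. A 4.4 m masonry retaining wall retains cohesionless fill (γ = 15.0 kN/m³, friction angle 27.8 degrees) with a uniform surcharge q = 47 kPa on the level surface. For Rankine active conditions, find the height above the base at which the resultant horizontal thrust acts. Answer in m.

1.90 m

K_a = 0.3639.
Triangular part P₁ = ½K_aγH² = 52.84 at H/3 = 1.467 m; rectangular part P₂ = K_a q H = 75.25 at H/2 = 2.200 m.
ȳ = (P₁·1.467 + P₂·2.200)/(P₁+P₂) = 1.897 m.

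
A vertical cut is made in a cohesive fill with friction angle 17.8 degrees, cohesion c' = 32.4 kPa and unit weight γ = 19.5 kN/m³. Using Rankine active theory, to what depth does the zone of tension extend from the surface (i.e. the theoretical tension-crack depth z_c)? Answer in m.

K_a = tan²(45° − 17.8°/2) = 0.5318; √K_a = 0.7292.
The active pressure is zero where K_a γ z = 2c√K_a, so z_c = 2c/(γ√K_a) = 2×32.4/(19.5×0.7292) = 4.557 m.

4.56 m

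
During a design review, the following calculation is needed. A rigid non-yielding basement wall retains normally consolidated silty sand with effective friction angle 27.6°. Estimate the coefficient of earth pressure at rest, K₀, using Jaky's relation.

0.537

K₀ = 1 − sin φ' = 1 − sin 27.6° = 0.5367.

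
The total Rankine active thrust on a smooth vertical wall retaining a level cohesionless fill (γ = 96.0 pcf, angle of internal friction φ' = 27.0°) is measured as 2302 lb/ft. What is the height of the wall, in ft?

K_a = 0.3755. P_a = ½ K_a γ H² ⇒ H = √(2P_a/(K_a γ)).
H = √(2×2302/(0.3755×96.0)) = 11.30 ft.

11.3 ft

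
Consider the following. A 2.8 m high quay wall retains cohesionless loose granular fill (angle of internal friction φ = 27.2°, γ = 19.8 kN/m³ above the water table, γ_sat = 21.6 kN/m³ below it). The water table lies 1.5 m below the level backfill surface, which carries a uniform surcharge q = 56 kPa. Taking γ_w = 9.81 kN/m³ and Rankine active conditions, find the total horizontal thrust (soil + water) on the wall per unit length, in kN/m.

93.1 kN/m

K_a = tan²(45° − φ/2) = 0.3726.
γ' = 21.6 − 9.81 = 11.79 kN/m³. h₂ = H − d_w = 1.3 m.
σ'_h: at surface K_a·q = 20.87; at WT K_a(q+γd_w) = 31.93; at base K_a(q+γd_w+γ'h₂) = 37.64 kPa.
P₁ = ½(20.87+31.93)×1.5 = 39.60; P₂ = ½(31.93+37.64)×1.3 = 45.22; P_w = ½γ_w h₂² = 8.289.
Total = 39.60+45.22+8.289 = 93.11 kN/m.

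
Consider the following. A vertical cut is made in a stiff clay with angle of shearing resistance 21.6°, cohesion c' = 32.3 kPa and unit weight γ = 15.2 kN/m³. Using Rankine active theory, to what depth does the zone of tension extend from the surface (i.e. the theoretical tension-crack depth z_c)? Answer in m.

K_a = tan²(45° − 21.6°/2) = 0.4619; √K_a = 0.6796.
The active pressure is zero where K_a γ z = 2c√K_a, so z_c = 2c/(γ√K_a) = 2×32.3/(15.2×0.6796) = 6.254 m.

6.25 m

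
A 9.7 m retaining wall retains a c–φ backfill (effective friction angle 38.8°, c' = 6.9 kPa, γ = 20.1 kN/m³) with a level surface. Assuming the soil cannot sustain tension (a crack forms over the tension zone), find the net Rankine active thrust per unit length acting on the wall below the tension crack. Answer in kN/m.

K_a = 0.2296; √K_a = 0.4791.
Tension-crack depth z_c = 2c/(γ√K_a) = 2×6.9/(20.1×0.4791) = 1.433 m.
σ_a at base = K_a γ H − 2c√K_a = 0.2296×20.1×9.7 − 2×6.9×0.4791 = 38.14 kPa.
P_a = ½ × 38.14 × (H − z_c) = 0.5×38.14×8.267 = 157.7 kN/m.

158 kN/m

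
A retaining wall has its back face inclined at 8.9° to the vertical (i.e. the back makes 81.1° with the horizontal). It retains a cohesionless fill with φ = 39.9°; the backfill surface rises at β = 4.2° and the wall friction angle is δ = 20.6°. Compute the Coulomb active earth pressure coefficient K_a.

K_a = sin²(α+φ) / [sin²α · sin(α−δ) · (1 + √{sin(φ+δ)sin(φ−β) / (sin(α−δ)sin(α+β))})²].
With α = 81.1°, φ = 39.9°, δ = 20.6°, β = 4.2°: K_a = 0.2776.

0.278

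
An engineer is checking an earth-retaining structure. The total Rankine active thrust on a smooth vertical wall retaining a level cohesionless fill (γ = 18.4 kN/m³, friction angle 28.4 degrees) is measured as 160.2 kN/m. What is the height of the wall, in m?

7.00 m

K_a = 0.3554. P_a = ½ K_a γ H² ⇒ H = √(2P_a/(K_a γ)).
H = √(2×160.2/(0.3554×18.4)) = 7.000 m.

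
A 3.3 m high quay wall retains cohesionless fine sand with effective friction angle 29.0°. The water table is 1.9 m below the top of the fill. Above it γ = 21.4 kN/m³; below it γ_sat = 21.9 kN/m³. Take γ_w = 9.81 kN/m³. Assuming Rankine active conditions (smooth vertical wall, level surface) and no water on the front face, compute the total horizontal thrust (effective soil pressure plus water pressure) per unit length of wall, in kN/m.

K_a = tan²(45° − φ/2) = 0.3470.
γ' = 21.9 − 9.81 = 12.09 kN/m³. Depth below WT = 1.4 m.
σ'_h at WT = K_a γ d_w = 14.11 kPa; at base = 14.11 + K_a γ' × 1.4 = 19.98 kPa.
P₁ (0–1.9 m) = ½×14.11×1.9 = 13.40. P₂ (1.9–3.3 m) = ½(14.11+19.98)×1.4 = 23.86.
P_w = ½ γ_w h₂² = 0.5×9.81×1.4² = 9.614. Total = 13.40+23.86+9.614 = 46.88 kN/m.

46.9 kN/m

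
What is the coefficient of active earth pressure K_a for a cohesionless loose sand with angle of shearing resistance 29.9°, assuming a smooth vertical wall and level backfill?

0.335

K_a = (1 − sin φ)/(1 + sin φ) = (1 − sin 29.9°)/(1 + sin 29.9°) = 0.3347.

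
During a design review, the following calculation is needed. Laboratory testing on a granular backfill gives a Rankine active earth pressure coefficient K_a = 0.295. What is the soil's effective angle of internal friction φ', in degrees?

K_a = tan²(45° − φ/2) ⇒ 45° − φ/2 = arctan(√0.295) = 28.51°.
φ = 2(45° − 28.51°) = 32.98°.

33.0°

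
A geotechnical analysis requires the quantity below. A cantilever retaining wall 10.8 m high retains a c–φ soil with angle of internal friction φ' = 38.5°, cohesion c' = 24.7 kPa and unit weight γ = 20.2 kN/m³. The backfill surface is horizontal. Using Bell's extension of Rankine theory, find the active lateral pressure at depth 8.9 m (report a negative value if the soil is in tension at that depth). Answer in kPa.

18.0 kPa

K_a = (1 − sin φ)/(1 + sin φ) = 0.2327.
σ_a = K_a γ z − 2c√K_a = 0.2327×20.2×8.9 − 2×24.7×0.4823 = 18.00 kPa.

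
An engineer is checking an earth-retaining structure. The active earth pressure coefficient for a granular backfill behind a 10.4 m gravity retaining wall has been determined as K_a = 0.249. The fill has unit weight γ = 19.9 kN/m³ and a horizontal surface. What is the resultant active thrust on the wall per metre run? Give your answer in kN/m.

268 kN/m

P = ½ K_a γ H² = 0.5 × 0.249 × 19.9 × 10.4² = 268.0 kN/m.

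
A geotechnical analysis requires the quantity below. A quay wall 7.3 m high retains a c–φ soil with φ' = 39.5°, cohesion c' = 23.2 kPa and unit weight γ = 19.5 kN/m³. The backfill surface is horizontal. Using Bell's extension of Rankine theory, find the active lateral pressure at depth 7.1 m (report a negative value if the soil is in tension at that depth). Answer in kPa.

K_a = (1 − sin φ)/(1 + sin φ) = 0.2224.
σ_a = K_a γ z − 2c√K_a = 0.2224×19.5×7.1 − 2×23.2×0.4716 = 8.913 kPa.

8.91 kPa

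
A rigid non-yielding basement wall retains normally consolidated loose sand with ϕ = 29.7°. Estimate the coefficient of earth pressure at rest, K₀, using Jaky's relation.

K₀ = 1 − sin φ' = 1 − sin 29.7° = 0.5045.

0.505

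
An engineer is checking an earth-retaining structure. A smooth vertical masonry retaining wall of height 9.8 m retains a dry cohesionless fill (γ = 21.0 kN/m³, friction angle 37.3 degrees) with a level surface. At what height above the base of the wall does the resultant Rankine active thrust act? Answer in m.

K_a = 0.2453.
The pressure distribution is triangular, so the resultant acts at H/3 above the base = 9.8/3 = 3.267 m.

3.27 m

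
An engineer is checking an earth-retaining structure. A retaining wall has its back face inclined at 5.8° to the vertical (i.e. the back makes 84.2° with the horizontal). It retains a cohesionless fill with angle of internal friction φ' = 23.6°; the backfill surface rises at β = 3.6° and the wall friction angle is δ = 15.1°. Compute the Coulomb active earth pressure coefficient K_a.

0.448

K_a = sin²(α+φ) / [sin²α · sin(α−δ) · (1 + √{sin(φ+δ)sin(φ−β) / (sin(α−δ)sin(α+β))})²].
With α = 84.2°, φ = 23.6°, δ = 15.1°, β = 3.6°: K_a = 0.4484.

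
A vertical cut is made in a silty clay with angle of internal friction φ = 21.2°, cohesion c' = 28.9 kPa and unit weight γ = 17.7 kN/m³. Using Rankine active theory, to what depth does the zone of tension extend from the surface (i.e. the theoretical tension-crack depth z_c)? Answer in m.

4.77 m

K_a = tan²(45° − 21.2°/2) = 0.4688; √K_a = 0.6847.
The active pressure is zero where K_a γ z = 2c√K_a, so z_c = 2c/(γ√K_a) = 2×28.9/(17.7×0.6847) = 4.769 m.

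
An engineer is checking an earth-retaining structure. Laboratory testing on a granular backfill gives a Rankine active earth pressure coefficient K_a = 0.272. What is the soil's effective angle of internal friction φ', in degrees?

K_a = tan²(45° − φ/2) ⇒ 45° − φ/2 = arctan(√0.272) = 27.54°.
φ = 2(45° − 27.54°) = 34.91°.

34.9°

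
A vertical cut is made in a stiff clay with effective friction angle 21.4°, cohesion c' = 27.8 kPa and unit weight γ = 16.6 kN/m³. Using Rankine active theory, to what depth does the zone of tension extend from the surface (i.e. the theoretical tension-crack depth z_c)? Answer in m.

K_a = tan²(45° − 21.4°/2) = 0.4653; √K_a = 0.6822.
The active pressure is zero where K_a γ z = 2c√K_a, so z_c = 2c/(γ√K_a) = 2×27.8/(16.6×0.6822) = 4.910 m.

4.91 m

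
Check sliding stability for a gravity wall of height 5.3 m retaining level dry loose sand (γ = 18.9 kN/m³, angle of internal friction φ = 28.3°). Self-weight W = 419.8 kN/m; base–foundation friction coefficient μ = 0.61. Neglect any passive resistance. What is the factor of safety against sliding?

2.70

K_a = tan²(45° − 28.3°/2) = 0.3568.
P_a = ½K_aγH² = 0.5×0.3568×18.9×5.3² = 94.71 kN/m, acting at H/3 = 1.767 m above the base.
FS_sliding = μW / P_a = 0.61×419.8 / 94.71 = 2.704.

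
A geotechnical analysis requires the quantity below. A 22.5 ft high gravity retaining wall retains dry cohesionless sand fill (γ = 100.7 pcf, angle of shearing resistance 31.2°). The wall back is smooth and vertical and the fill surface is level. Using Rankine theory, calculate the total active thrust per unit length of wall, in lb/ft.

8090 lb/ft

K_a = tan²(45° − φ/2) = 0.3175.
P_a = ½ K_a γ H² = 0.5 × 0.3175 × 100.7 × 22.5² = 8093 lb/ft.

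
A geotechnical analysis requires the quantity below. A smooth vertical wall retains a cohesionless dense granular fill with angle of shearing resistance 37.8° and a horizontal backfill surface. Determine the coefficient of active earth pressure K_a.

0.240

K_a = (1 − sin φ)/(1 + sin φ) = (1 − sin 37.8°)/(1 + sin 37.8°) = 0.2400.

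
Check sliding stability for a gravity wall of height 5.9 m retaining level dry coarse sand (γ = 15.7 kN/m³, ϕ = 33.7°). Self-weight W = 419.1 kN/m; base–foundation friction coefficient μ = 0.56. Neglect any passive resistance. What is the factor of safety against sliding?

K_a = tan²(45° − 33.7°/2) = 0.2863.
P_a = ½K_aγH² = 0.5×0.2863×15.7×5.9² = 78.23 kN/m, acting at H/3 = 1.967 m above the base.
FS_sliding = μW / P_a = 0.56×419.1 / 78.23 = 3.000.

3.00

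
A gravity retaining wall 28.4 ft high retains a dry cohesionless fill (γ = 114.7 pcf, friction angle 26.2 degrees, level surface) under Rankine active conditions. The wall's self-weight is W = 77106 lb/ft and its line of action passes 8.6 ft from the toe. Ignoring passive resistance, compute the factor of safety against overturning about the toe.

K_a = tan²(45° − 26.2°/2) = 0.3874.
P_a = ½K_aγH² = 0.5×0.3874×114.7×28.4² = 17920 lb/ft, acting at H/3 = 9.467 ft above the base.
Overturning moment M_o = P_a × H/3 = 17920 × 9.467 = 169700.
Resisting moment M_r = W × 8.6 = 77106 × 8.6 = 663100.
FS_overturning = M_r/M_o = 663100/169700 = 3.909.

3.91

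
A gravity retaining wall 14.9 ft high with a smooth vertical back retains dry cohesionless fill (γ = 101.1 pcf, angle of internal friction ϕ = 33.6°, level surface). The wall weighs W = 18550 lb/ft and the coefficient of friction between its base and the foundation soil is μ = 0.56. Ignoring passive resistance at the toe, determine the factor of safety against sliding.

3.22

K_a = tan²(45° − 33.6°/2) = 0.2875.
P_a = ½K_aγH² = 0.5×0.2875×101.1×14.9² = 3227 lb/ft, acting at H/3 = 4.967 ft above the base.
FS_sliding = μW / P_a = 0.56×18550 / 3227 = 3.220.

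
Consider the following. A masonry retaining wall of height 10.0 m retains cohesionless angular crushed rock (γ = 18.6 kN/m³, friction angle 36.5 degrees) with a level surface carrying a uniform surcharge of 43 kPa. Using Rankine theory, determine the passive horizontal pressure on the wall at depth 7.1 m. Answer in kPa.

689 kPa

K_p = (1 + sin φ)/(1 − sin φ) = 3.936.
σ_v = γz + q = 18.6 × 7.1 + 43 = 175.1 kPa.
σ_h = K_p σ_v = 3.936 × 175.1 = 689.1 kPa.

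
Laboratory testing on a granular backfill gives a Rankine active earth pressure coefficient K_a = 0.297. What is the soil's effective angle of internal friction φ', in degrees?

K_a = tan²(45° − φ/2) ⇒ 45° − φ/2 = arctan(√0.297) = 28.59°.
φ = 2(45° − 28.59°) = 32.82°.

32.8°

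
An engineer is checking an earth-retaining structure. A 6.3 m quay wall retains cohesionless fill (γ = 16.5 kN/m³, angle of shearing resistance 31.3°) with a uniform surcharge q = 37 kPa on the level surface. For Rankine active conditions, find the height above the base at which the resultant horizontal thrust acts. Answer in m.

K_a = 0.3162.
Triangular part P₁ = ½K_aγH² = 103.5 at H/3 = 2.100 m; rectangular part P₂ = K_a q H = 73.71 at H/2 = 3.150 m.
ȳ = (P₁·2.100 + P₂·3.150)/(P₁+P₂) = 2.537 m.

2.54 m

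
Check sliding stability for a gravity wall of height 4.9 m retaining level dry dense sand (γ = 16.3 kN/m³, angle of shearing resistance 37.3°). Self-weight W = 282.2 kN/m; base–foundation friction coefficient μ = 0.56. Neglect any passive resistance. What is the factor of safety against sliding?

3.29

K_a = tan²(45° − 37.3°/2) = 0.2453.
P_a = ½K_aγH² = 0.5×0.2453×16.3×4.9² = 48.01 kN/m, acting at H/3 = 1.633 m above the base.
FS_sliding = μW / P_a = 0.56×282.2 / 48.01 = 3.292.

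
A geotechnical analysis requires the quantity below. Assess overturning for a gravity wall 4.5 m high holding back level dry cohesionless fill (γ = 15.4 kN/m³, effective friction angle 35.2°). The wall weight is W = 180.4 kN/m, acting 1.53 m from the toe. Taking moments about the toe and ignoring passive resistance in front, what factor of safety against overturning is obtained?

4.39

K_a = tan²(45° − 35.2°/2) = 0.2687.
P_a = ½K_aγH² = 0.5×0.2687×15.4×4.5² = 41.90 kN/m, acting at H/3 = 1.500 m above the base.
Overturning moment M_o = P_a × H/3 = 41.90 × 1.500 = 62.84.
Resisting moment M_r = W × 1.53 = 180.4 × 1.53 = 276.0.
FS_overturning = M_r/M_o = 276.0/62.84 = 4.392.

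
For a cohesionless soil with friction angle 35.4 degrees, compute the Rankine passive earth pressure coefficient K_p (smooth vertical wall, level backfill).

3.75

K_p = (1 + sin φ)/(1 − sin φ) = tan²(45° + 35.4°/2) = 3.754.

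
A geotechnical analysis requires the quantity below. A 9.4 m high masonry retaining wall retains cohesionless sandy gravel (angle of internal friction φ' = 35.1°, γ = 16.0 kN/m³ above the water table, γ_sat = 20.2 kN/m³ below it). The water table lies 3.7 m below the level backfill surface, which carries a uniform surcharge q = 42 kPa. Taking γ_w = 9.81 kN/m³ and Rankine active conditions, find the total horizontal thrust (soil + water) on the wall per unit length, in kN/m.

K_a = tan²(45° − φ/2) = 0.2698.
γ' = 20.2 − 9.81 = 10.39 kN/m³. h₂ = H − d_w = 5.7 m.
σ'_h: at surface K_a·q = 11.33; at WT K_a(q+γd_w) = 27.31; at base K_a(q+γd_w+γ'h₂) = 43.29 kPa.
P₁ = ½(11.33+27.31)×3.7 = 71.49; P₂ = ½(27.31+43.29)×5.7 = 201.2; P_w = ½γ_w h₂² = 159.4.
Total = 71.49+201.2+159.4 = 432.0 kN/m.

432 kN/m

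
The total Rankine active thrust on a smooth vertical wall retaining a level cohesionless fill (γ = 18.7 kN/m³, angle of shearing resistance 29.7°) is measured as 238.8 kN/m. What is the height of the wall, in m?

8.70 m

K_a = 0.3374. P_a = ½ K_a γ H² ⇒ H = √(2P_a/(K_a γ)).
H = √(2×238.8/(0.3374×18.7)) = 8.701 m.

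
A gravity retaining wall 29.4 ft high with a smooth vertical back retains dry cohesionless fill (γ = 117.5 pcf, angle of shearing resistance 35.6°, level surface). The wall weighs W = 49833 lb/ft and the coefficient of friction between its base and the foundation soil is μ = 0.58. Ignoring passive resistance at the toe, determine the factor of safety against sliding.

K_a = tan²(45° − 35.6°/2) = 0.2641.
P_a = ½K_aγH² = 0.5×0.2641×117.5×29.4² = 13410 lb/ft, acting at H/3 = 9.800 ft above the base.
FS_sliding = μW / P_a = 0.58×49833 / 13410 = 2.155.

2.15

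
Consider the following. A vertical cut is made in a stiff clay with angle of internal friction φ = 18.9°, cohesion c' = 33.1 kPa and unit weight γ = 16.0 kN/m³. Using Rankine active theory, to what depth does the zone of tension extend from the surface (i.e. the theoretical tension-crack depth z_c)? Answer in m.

K_a = tan²(45° − 18.9°/2) = 0.5107; √K_a = 0.7146.
The active pressure is zero where K_a γ z = 2c√K_a, so z_c = 2c/(γ√K_a) = 2×33.1/(16.0×0.7146) = 5.790 m.

5.79 m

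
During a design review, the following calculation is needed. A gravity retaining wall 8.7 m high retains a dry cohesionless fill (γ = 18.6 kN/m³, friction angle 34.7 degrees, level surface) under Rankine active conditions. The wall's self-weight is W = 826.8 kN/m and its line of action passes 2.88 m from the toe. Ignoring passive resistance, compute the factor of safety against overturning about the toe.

K_a = tan²(45° − 34.7°/2) = 0.2745.
P_a = ½K_aγH² = 0.5×0.2745×18.6×8.7² = 193.2 kN/m, acting at H/3 = 2.900 m above the base.
Overturning moment M_o = P_a × H/3 = 193.2 × 2.900 = 560.3.
Resisting moment M_r = W × 2.88 = 826.8 × 2.88 = 2381.
FS_overturning = M_r/M_o = 2381/560.3 = 4.250.

4.25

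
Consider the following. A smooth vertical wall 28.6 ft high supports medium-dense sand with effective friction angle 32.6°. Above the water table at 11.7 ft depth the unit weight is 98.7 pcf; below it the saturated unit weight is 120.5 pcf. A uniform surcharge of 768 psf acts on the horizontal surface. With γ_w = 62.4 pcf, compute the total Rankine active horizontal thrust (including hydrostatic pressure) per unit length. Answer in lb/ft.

K_a = tan²(45° − φ/2) = 0.2997.
γ' = 120.5 − 62.4 = 58.10 pcf. h₂ = H − d_w = 16.9 ft.
σ'_h: at surface K_a·q = 230.2; at WT K_a(q+γd_w) = 576.3; at base K_a(q+γd_w+γ'h₂) = 870.6 psf.
P₁ = ½(230.2+576.3)×11.7 = 4718; P₂ = ½(576.3+870.6)×16.9 = 12230; P_w = ½γ_w h₂² = 8911.
Total = 4718+12230+8911 = 25860 lb/ft.

25900 lb/ft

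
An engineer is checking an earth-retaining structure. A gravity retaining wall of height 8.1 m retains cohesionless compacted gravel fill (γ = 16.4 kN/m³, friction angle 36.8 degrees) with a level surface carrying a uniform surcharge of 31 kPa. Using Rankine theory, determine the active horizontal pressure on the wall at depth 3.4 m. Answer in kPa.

21.8 kPa

K_a = (1 − sin φ)/(1 + sin φ) = 0.2508.
σ_v = γz + q = 16.4 × 3.4 + 31 = 86.76 kPa.
σ_h = K_a σ_v = 0.2508 × 86.76 = 21.76 kPa.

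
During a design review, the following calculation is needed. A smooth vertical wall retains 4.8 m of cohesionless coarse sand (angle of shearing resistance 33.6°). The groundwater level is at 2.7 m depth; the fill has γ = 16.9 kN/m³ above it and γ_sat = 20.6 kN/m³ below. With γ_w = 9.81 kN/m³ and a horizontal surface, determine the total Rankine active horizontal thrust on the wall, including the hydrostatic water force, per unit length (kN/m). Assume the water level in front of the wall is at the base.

K_a = tan²(45° − φ/2) = 0.2875.
γ' = 20.6 − 9.81 = 10.79 kN/m³. Depth below WT = 2.1 m.
σ'_h at WT = K_a γ d_w = 13.12 kPa; at base = 13.12 + K_a γ' × 2.1 = 19.63 kPa.
P₁ (0–2.7 m) = ½×13.12×2.7 = 17.71. P₂ (2.7–4.8 m) = ½(13.12+19.63)×2.1 = 34.39.
P_w = ½ γ_w h₂² = 0.5×9.81×2.1² = 21.63. Total = 17.71+34.39+21.63 = 73.73 kN/m.

73.7 kN/m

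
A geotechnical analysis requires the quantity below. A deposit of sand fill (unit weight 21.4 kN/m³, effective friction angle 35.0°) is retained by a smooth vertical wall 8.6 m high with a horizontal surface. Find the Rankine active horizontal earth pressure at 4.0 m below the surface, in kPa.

K_a = (1 − sin φ)/(1 + sin φ) = 0.2710.
σ_h = K_a γ z = 0.2710 × 21.4 × 4.0 = 23.20 kPa.

23.2 kPa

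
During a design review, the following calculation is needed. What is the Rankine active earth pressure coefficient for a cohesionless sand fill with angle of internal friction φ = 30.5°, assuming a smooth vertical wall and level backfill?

K_a = tan²(45° − φ/2) = tan²(29.75°) = 0.3267.

0.327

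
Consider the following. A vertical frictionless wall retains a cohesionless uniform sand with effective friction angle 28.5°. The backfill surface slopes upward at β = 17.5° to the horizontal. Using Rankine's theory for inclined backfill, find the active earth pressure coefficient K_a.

0.420

K_a = cos β · (cos β − √(cos²β − cos²φ)) / (cos β + √(cos²β − cos²φ)).
cos β = 0.9537, cos φ = 0.8788, √(cos²β − cos²φ) = 0.3705.
K_a = 0.9537 × (0.9537 − 0.3705)/(0.9537 + 0.3705) = 0.4201.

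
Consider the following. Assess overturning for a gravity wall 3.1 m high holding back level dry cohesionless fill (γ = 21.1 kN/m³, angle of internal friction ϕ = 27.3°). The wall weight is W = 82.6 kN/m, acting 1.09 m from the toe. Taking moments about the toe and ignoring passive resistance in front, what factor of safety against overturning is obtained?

K_a = tan²(45° − 27.3°/2) = 0.3711.
P_a = ½K_aγH² = 0.5×0.3711×21.1×3.1² = 37.63 kN/m, acting at H/3 = 1.033 m above the base.
Overturning moment M_o = P_a × H/3 = 37.63 × 1.033 = 38.88.
Resisting moment M_r = W × 1.09 = 82.6 × 1.09 = 90.03.
FS_overturning = M_r/M_o = 90.03/38.88 = 2.316.

2.32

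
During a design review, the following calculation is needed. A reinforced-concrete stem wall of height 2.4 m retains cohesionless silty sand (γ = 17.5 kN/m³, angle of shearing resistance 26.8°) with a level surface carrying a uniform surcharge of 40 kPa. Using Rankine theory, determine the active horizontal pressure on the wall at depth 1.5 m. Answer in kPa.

25.1 kPa

K_a = (1 − sin φ)/(1 + sin φ) = 0.3785.
σ_v = γz + q = 17.5 × 1.5 + 40 = 66.25 kPa.
σ_h = K_a σ_v = 0.3785 × 66.25 = 25.07 kPa.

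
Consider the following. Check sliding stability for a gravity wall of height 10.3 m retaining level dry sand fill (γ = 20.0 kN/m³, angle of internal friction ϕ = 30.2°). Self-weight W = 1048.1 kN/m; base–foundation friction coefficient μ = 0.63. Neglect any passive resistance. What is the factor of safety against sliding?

1.88

K_a = tan²(45° − 30.2°/2) = 0.3307.
P_a = ½K_aγH² = 0.5×0.3307×20.0×10.3² = 350.8 kN/m, acting at H/3 = 3.433 m above the base.
FS_sliding = μW / P_a = 0.63×1048.1 / 350.8 = 1.882.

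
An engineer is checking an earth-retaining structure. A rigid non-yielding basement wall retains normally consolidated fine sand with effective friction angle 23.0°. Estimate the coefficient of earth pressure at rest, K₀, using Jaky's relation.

K₀ = 1 − sin φ' = 1 − sin 23.0° = 0.6093.

0.609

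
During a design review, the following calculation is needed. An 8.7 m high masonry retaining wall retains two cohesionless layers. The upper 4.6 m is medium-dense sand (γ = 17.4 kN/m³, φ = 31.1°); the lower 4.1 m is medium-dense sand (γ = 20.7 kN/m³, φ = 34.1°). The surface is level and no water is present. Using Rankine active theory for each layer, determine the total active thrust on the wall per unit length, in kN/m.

K_a1 = tan²(45°−31.1°/2) = 0.3188; K_a2 = tan²(45°−34.1°/2) = 0.2815.
Layer 1: σ at base = K_a1 γ₁ h₁ = 25.52 kPa; P₁ = ½×25.52×4.6 = 58.69.
Layer 2: σ_v at top = γ₁h₁ = 80.04; σ_h top = K_a2×80.04 = 22.53; σ_h base = K_a2×(80.04+20.7×4.1) = 46.43.
P₂ = ½(22.53+46.43)×4.1 = 141.4. Total P_a = 58.69+141.4 = 200.1 kN/m.

200 kN/m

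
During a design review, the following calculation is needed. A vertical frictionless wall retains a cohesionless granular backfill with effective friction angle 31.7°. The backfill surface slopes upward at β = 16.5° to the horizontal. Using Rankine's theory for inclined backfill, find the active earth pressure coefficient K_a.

0.354

K_a = cos β · (cos β − √(cos²β − cos²φ)) / (cos β + √(cos²β − cos²φ)).
cos β = 0.9588, cos φ = 0.8508, √(cos²β − cos²φ) = 0.4421.
K_a = 0.9588 × (0.9588 − 0.4421)/(0.9588 + 0.4421) = 0.3537.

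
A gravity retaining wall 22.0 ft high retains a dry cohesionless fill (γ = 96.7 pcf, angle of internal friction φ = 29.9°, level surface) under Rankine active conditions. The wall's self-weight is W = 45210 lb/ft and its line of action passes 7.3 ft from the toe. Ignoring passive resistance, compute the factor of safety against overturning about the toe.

5.75

K_a = tan²(45° − 29.9°/2) = 0.3347.
P_a = ½K_aγH² = 0.5×0.3347×96.7×22.0² = 7832 lb/ft, acting at H/3 = 7.333 ft above the base.
Overturning moment M_o = P_a × H/3 = 7832 × 7.333 = 57430.
Resisting moment M_r = W × 7.3 = 45210 × 7.3 = 330000.
FS_overturning = M_r/M_o = 330000/57430 = 5.746.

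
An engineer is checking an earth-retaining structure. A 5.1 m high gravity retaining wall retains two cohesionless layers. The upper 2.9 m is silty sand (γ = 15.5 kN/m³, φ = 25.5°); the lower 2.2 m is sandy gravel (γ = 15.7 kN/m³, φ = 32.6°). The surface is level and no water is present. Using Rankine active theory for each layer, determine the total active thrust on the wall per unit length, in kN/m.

67.0 kN/m

K_a1 = tan²(45°−25.5°/2) = 0.3981; K_a2 = tan²(45°−32.6°/2) = 0.2997.
Layer 1: σ at base = K_a1 γ₁ h₁ = 17.89 kPa; P₁ = ½×17.89×2.9 = 25.95.
Layer 2: σ_v at top = γ₁h₁ = 44.95; σ_h top = K_a2×44.95 = 13.47; σ_h base = K_a2×(44.95+15.7×2.2) = 23.83.
P₂ = ½(13.47+23.83)×2.2 = 41.03. Total P_a = 25.95+41.03 = 66.98 kN/m.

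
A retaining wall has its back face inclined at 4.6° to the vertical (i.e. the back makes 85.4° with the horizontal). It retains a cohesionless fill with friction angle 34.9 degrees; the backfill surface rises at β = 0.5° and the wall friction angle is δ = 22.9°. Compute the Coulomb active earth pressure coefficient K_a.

0.281

K_a = sin²(α+φ) / [sin²α · sin(α−δ) · (1 + √{sin(φ+δ)sin(φ−β) / (sin(α−δ)sin(α+β))})²].
With α = 85.4°, φ = 34.9°, δ = 22.9°, β = 0.5°: K_a = 0.2810.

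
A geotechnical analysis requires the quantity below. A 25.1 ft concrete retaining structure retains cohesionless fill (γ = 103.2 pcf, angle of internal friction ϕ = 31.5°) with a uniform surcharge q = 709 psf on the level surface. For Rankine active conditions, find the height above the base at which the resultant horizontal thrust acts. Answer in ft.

K_a = 0.3136.
Triangular part P₁ = ½K_aγH² = 10200 at H/3 = 8.367 ft; rectangular part P₂ = K_a q H = 5581 at H/2 = 12.55 ft.
ȳ = (P₁·8.367 + P₂·12.55)/(P₁+P₂) = 9.847 ft.

9.85 ft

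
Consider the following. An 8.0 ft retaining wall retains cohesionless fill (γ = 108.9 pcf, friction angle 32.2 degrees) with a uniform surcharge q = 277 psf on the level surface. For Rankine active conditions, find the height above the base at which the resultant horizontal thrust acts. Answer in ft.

3.18 ft

K_a = 0.3047.
Triangular part P₁ = ½K_aγH² = 1062 at H/3 = 2.667 ft; rectangular part P₂ = K_a q H = 675.3 at H/2 = 4.000 ft.
ȳ = (P₁·2.667 + P₂·4.000)/(P₁+P₂) = 3.185 ft.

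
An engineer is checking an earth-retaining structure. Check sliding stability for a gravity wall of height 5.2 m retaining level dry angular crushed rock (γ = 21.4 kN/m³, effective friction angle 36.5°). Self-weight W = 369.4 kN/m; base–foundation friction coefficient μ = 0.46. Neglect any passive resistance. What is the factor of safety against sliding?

K_a = tan²(45° − 36.5°/2) = 0.2541.
P_a = ½K_aγH² = 0.5×0.2541×21.4×5.2² = 73.51 kN/m, acting at H/3 = 1.733 m above the base.
FS_sliding = μW / P_a = 0.46×369.4 / 73.51 = 2.312.

2.31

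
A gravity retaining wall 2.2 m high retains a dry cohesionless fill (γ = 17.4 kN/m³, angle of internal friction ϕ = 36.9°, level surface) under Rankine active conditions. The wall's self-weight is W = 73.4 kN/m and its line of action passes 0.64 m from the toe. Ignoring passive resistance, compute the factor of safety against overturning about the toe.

K_a = tan²(45° − 36.9°/2) = 0.2497.
P_a = ½K_aγH² = 0.5×0.2497×17.4×2.2² = 10.51 kN/m, acting at H/3 = 0.7333 m above the base.
Overturning moment M_o = P_a × H/3 = 10.51 × 0.7333 = 7.710.
Resisting moment M_r = W × 0.64 = 73.4 × 0.64 = 46.98.
FS_overturning = M_r/M_o = 46.98/7.710 = 6.093.

6.09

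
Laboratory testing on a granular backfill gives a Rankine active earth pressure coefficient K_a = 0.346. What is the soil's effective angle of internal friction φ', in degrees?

K_a = tan²(45° − φ/2) ⇒ 45° − φ/2 = arctan(√0.346) = 30.46°.
φ = 2(45° − 30.46°) = 29.07°.

29.1°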